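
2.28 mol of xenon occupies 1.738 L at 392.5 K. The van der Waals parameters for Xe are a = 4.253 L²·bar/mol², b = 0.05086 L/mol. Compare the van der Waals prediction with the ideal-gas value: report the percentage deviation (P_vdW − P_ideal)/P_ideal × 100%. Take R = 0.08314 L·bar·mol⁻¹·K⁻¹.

Ideal: P_ideal = nRT/V = (2.28)(0.08314)(392.5)/1.738 = 42.8090 bar
vdW: P = nRT/(V − nb) − a n²/V² = 74.4020/1.62204 − 22.1088/3.02064 = 45.8694 − 7.31924 = 38.5502 bar
% deviation = (38.5502 − 42.8090)/42.8090 × 100% = -9.95%

-9.95 %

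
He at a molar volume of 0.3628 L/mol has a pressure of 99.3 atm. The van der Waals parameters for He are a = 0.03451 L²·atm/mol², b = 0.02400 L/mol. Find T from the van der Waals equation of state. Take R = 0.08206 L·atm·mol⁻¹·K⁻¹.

T = (P + a/V_m²)(V_m − b)/R
P + a/V_m² = 99.3 + 0.03451/(0.3628)² = 99.562 atm
V_m − b = 0.3628 − 0.02400 = 0.33880 L/mol
T = (99.562)(0.33880)/0.08206 = 411.1 K

T ≈ 411.1 K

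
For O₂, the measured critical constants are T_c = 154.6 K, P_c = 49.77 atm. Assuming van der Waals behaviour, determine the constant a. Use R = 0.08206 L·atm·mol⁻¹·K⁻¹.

a ≈ 1.364 L²·atm/mol²

From T_c = 8a/(27Rb) and P_c = a/(27b²): a = 27 R² T_c²/(64 P_c).
a = 27×(0.08206)²×(154.6)²/(64×49.77) = 4345.6/3185.3 = 1.364 L²·atm/mol²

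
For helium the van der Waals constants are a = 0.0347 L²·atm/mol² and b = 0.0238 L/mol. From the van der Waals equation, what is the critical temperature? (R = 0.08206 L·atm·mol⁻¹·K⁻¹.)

T_c ≈ 5.264 K

For a van der Waals gas, T_c = 8a/(27Rb).
T_c = 8×0.0347/(27×0.08206×0.0238) = 0.27760/0.052732 = 5.264 K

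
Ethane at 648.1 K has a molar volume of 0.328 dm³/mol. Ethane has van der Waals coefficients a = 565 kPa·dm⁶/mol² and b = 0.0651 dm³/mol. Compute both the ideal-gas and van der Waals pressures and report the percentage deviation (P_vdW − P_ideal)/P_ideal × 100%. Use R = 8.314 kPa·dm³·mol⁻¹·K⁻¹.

Ideal: P_ideal = RT/V_m = (8.314)(648.1)/0.328 = 16427.8 kPa
vdW: P = RT/(V_m − b) − a/V_m² = 5388.30/0.262900 − 565/0.107584 = 20495.6 − 5251.71 = 15243.9 kPa
% deviation = (15243.9 − 16427.8)/16427.8 × 100% = -7.21%

-7.21 %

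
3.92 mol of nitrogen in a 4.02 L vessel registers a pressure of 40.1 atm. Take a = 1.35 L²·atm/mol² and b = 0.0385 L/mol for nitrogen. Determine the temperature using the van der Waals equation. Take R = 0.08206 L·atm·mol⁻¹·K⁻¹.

T ≈ 497.8 K

T = (P + a n²/V²)(V − nb)/(nR)
P + a n²/V² = 40.1 + (1.35)(3.92)²/(4.02)² = 41.384 atm
V − nb = 4.02 − (3.92)(0.0385) = 3.8691 L
T = (41.384)(3.8691)/((3.92)(0.08206)) = 497.8 K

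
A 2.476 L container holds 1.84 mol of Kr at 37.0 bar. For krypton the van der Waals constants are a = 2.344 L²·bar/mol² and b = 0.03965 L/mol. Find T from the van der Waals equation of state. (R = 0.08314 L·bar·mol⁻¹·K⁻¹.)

T = (P + a n²/V²)(V − nb)/(nR)
P + a n²/V² = 37.0 + (2.344)(1.84)²/(2.476)² = 38.294 bar
V − nb = 2.476 − (1.84)(0.03965) = 2.4030 L
T = (38.294)(2.4030)/((1.84)(0.08314)) = 601.5 K

T ≈ 601.5 K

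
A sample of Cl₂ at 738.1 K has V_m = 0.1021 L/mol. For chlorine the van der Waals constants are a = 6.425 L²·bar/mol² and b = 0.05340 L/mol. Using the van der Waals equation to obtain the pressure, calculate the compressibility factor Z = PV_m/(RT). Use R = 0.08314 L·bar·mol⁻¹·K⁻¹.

Z ≈ 1.071

P = RT/(V_m − b) − a/V_m² = (0.08314)(738.1)/(0.1021 − 0.05340) − 6.425/(0.1021)²
  = 61.366/0.048700 − 616.34 = 1260.1 − 616.34 = 643.8 bar
Z = PV_m/(RT) = (643.8)(0.1021)/((0.08314)(738.1)) = 65.732/61.366 = 1.071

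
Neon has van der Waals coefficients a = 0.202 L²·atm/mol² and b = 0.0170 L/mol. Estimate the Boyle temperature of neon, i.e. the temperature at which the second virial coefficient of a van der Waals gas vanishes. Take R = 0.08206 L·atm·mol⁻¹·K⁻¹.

T_B ≈ 144.8 K

For a van der Waals gas the second virial coefficient B₂ = b − a/(RT) vanishes at T_B = a/(Rb).
T_B = 0.202/(0.08206×0.0170) = 0.202/0.0013950 = 144.8 K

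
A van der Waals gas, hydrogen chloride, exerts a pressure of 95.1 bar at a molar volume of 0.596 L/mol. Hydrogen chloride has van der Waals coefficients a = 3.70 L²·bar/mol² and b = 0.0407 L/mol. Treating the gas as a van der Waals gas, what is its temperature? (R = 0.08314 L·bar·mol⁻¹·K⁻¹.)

T ≈ 704.8 K

T = (P + a/V_m²)(V_m − b)/R
P + a/V_m² = 95.1 + 3.70/(0.596)² = 105.52 bar
V_m − b = 0.596 − 0.0407 = 0.55530 L/mol
T = (105.52)(0.55530)/0.08314 = 704.8 K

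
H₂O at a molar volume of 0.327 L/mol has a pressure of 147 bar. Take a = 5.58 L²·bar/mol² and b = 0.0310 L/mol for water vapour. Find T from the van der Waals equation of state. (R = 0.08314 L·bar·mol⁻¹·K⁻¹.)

T = (P + a/V_m²)(V_m − b)/R
P + a/V_m² = 147 + 5.58/(0.327)² = 199.18 bar
V_m − b = 0.327 − 0.0310 = 0.29600 L/mol
T = (199.18)(0.29600)/0.08314 = 709.1 K

T ≈ 709.1 K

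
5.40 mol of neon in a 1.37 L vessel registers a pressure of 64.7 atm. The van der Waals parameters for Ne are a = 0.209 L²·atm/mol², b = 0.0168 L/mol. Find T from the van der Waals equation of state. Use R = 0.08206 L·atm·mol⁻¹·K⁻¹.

T ≈ 196.2 K

T = (P + a n²/V²)(V − nb)/(nR)
P + a n²/V² = 64.7 + (0.209)(5.40)²/(1.37)² = 67.947 atm
V − nb = 1.37 − (5.40)(0.0168) = 1.2793 L
T = (67.947)(1.2793)/((5.40)(0.08206)) = 196.2 K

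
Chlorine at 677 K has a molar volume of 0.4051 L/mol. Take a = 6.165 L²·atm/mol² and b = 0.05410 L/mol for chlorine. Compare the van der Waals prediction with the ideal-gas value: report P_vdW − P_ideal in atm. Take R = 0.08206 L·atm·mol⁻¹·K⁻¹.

Ideal: P_ideal = RT/V_m = (0.08206)(677)/0.4051 = 137.138 atm
vdW: P = RT/(V_m − b) − a/V_m² = 55.5546/0.351000 − 6.165/0.164106 = 158.275 − 37.5672 = 120.708 atm
ΔP = 120.708 − 137.138 = -16.43 atm

ΔP ≈ -16.43 atm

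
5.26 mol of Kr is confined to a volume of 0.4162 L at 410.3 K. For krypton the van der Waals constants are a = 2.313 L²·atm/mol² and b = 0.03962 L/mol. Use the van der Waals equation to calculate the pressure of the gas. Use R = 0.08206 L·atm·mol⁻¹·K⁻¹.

P ≈ 482.8 atm

P = nRT/(V − nb) − a n²/V²
nRT/(V − nb) = (5.26)(0.08206)(410.3)/(0.4162 − 5.26×0.03962) = 177.10/0.20780 = 852.26 atm
a n²/V² = (2.313)(5.26)²/(0.4162)² = 369.44 atm
P = 852.26 − 369.44 = 482.8 atm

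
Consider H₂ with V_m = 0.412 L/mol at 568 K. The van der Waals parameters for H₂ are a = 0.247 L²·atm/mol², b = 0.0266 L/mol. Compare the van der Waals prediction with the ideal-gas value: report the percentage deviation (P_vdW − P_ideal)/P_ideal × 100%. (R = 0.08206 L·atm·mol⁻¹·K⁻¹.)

5.62 %

Ideal: P_ideal = RT/V_m = (0.08206)(568)/0.412 = 113.131 atm
vdW: P = RT/(V_m − b) − a/V_m² = 46.6101/0.385400 − 0.247/0.169744 = 120.940 − 1.45513 = 119.485 atm
% deviation = (119.485 − 113.131)/113.131 × 100% = 5.62%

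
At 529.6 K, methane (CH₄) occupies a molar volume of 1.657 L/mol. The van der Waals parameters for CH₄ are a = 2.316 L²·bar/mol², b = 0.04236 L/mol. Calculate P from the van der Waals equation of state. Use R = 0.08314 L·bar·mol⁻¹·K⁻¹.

P ≈ 26.43 bar

P = RT/(V_m − b) − a/V_m²
RT/(V_m − b) = (0.08314)(529.6)/(1.657 − 0.04236) = 44.031/1.6146 = 27.271 bar
a/V_m² = 2.316/(1.657)² = 0.84352 bar
P = 27.271 − 0.84352 = 26.43 bar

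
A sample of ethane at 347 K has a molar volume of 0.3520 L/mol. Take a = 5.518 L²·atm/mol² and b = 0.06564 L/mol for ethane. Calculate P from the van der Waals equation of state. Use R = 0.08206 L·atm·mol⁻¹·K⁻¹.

P ≈ 54.90 atm

P = RT/(V_m − b) − a/V_m²
RT/(V_m − b) = (0.08206)(347)/(0.3520 − 0.06564) = 28.475/0.28636 = 99.438 atm
a/V_m² = 5.518/(0.3520)² = 44.534 atm
P = 99.438 − 44.534 = 54.90 atm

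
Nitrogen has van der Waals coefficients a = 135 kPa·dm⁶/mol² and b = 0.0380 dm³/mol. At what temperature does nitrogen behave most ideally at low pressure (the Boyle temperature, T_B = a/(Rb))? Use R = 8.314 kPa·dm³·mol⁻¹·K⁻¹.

T_B ≈ 427.3 K

For a van der Waals gas the second virial coefficient B₂ = b − a/(RT) vanishes at T_B = a/(Rb).
T_B = 135/(8.314×0.0380) = 135/0.31593 = 427.3 K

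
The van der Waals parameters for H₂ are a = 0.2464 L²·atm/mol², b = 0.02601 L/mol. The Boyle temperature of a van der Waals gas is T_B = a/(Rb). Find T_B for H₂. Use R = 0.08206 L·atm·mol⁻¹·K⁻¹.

T_B ≈ 115.4 K

For a van der Waals gas the second virial coefficient B₂ = b − a/(RT) vanishes at T_B = a/(Rb).
T_B = 0.2464/(0.08206×0.02601) = 0.2464/0.0021344 = 115.4 K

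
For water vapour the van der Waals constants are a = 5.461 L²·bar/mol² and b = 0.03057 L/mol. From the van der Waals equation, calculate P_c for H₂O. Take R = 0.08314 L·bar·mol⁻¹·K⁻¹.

For a van der Waals gas, P_c = a/(27b²).
P_c = 5.461/(27×(0.03057)²) = 5.461/0.025232 = 216.4 bar

P_c ≈ 216.4 bar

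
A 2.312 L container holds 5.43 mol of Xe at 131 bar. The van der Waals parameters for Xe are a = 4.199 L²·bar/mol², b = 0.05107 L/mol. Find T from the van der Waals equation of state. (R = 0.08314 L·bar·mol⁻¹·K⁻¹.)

T = (P + a n²/V²)(V − nb)/(nR)
P + a n²/V² = 131 + (4.199)(5.43)²/(2.312)² = 154.16 bar
V − nb = 2.312 − (5.43)(0.05107) = 2.0347 L
T = (154.16)(2.0347)/((5.43)(0.08314)) = 694.8 K

T ≈ 694.8 K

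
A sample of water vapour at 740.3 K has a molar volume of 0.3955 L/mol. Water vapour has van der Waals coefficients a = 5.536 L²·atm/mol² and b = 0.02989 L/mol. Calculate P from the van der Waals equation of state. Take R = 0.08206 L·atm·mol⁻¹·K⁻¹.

P = RT/(V_m − b) − a/V_m²
RT/(V_m − b) = (0.08206)(740.3)/(0.3955 − 0.02989) = 60.749/0.36561 = 166.16 atm
a/V_m² = 5.536/(0.3955)² = 35.392 atm
P = 166.16 − 35.392 = 130.8 atm

P ≈ 130.8 atm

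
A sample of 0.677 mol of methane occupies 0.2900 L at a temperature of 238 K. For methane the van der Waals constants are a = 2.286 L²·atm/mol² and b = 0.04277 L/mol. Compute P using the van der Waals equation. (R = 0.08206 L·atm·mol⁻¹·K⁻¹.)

P ≈ 38.19 atm

P = nRT/(V − nb) − a n²/V²
nRT/(V − nb) = (0.677)(0.08206)(238)/(0.2900 − 0.677×0.04277) = 13.222/0.26104 = 50.651 atm
a n²/V² = (2.286)(0.677)²/(0.2900)² = 12.458 atm
P = 50.651 − 12.458 = 38.19 atm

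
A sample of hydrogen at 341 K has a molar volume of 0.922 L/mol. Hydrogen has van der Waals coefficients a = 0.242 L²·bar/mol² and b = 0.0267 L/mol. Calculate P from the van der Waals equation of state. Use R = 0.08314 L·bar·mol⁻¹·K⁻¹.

P ≈ 31.38 bar

P = RT/(V_m − b) − a/V_m²
RT/(V_m − b) = (0.08314)(341)/(0.922 − 0.0267) = 28.351/0.89530 = 31.666 bar
a/V_m² = 0.242/(0.922)² = 0.28468 bar
P = 31.666 − 0.28468 = 31.38 bar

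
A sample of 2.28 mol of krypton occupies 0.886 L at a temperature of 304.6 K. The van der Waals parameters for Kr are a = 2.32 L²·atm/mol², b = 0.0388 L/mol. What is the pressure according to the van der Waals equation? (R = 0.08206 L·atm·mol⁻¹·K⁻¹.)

P ≈ 56.09 atm

P = nRT/(V − nb) − a n²/V²
nRT/(V − nb) = (2.28)(0.08206)(304.6)/(0.886 − 2.28×0.0388) = 56.990/0.79754 = 71.457 atm
a n²/V² = (2.32)(2.28)²/(0.886)² = 15.364 atm
P = 71.457 − 15.364 = 56.09 atm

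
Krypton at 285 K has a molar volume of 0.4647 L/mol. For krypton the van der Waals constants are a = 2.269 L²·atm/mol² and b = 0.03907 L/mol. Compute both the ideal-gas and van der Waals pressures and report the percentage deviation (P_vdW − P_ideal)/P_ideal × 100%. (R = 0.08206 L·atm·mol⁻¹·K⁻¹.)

-11.70 %

Ideal: P_ideal = RT/V_m = (0.08206)(285)/0.4647 = 50.3273 atm
vdW: P = RT/(V_m − b) − a/V_m² = 23.3871/0.425630 − 2.269/0.215946 = 54.9470 − 10.5073 = 44.4397 atm
% deviation = (44.4397 − 50.3273)/50.3273 × 100% = -11.70%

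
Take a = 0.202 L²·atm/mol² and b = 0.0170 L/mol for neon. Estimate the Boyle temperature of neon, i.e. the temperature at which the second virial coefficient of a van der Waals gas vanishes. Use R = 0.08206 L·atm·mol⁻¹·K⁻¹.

For a van der Waals gas the second virial coefficient B₂ = b − a/(RT) vanishes at T_B = a/(Rb).
T_B = 0.202/(0.08206×0.0170) = 0.202/0.0013950 = 144.8 K

T_B ≈ 144.8 K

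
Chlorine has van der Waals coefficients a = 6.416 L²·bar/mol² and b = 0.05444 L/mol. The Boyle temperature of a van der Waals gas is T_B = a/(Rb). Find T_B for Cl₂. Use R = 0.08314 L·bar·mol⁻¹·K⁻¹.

For a van der Waals gas the second virial coefficient B₂ = b − a/(RT) vanishes at T_B = a/(Rb).
T_B = 6.416/(0.08314×0.05444) = 6.416/0.0045261 = 1418 K

T_B ≈ 1418 K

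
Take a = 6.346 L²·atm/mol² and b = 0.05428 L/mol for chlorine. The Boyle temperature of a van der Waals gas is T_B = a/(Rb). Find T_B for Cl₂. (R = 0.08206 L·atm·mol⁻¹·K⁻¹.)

T_B ≈ 1425 K

For a van der Waals gas the second virial coefficient B₂ = b − a/(RT) vanishes at T_B = a/(Rb).
T_B = 6.346/(0.08206×0.05428) = 6.346/0.0044542 = 1425 K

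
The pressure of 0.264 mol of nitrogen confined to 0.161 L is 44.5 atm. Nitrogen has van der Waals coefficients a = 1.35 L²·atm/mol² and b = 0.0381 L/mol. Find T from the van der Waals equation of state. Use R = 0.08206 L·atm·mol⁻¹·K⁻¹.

T = (P + a n²/V²)(V − nb)/(nR)
P + a n²/V² = 44.5 + (1.35)(0.264)²/(0.161)² = 48.130 atm
V − nb = 0.161 − (0.264)(0.0381) = 0.15094 L
T = (48.130)(0.15094)/((0.264)(0.08206)) = 335.3 K

T ≈ 335.3 K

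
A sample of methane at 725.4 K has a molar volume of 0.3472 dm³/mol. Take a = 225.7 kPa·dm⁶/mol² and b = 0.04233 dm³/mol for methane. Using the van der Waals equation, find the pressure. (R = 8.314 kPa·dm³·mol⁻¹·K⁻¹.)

P ≈ 17910 kPa

P = RT/(V_m − b) − a/V_m²
RT/(V_m − b) = (8.314)(725.4)/(0.3472 − 0.04233) = 6031.0/0.30487 = 19782 kPa
a/V_m² = 225.7/(0.3472)² = 1872.3 kPa
P = 19782 − 1872.3 = 17910 kPa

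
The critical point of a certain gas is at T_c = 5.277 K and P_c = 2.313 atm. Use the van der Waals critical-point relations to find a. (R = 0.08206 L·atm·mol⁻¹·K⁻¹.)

From T_c = 8a/(27Rb) and P_c = a/(27b²): a = 27 R² T_c²/(64 P_c).
a = 27×(0.08206)²×(5.277)²/(64×2.313) = 5.0629/148.03 = 0.03420 L²·atm/mol²

a ≈ 0.03420 L²·atm/mol²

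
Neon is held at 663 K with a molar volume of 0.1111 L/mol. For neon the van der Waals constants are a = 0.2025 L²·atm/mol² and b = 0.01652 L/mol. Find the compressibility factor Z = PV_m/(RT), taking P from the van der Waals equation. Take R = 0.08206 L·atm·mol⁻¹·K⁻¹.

Z ≈ 1.141

P = RT/(V_m − b) − a/V_m² = (0.08206)(663)/(0.1111 − 0.01652) − 0.2025/(0.1111)²
  = 54.406/0.094580 − 16.406 = 575.24 − 16.406 = 558.83 atm
Z = PV_m/(RT) = (558.83)(0.1111)/((0.08206)(663)) = 62.086/54.406 = 1.141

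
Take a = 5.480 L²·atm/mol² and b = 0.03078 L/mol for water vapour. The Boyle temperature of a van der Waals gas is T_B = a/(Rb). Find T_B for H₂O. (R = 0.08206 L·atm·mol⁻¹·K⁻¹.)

For a van der Waals gas the second virial coefficient B₂ = b − a/(RT) vanishes at T_B = a/(Rb).
T_B = 5.480/(0.08206×0.03078) = 5.480/0.0025258 = 2170 K

T_B ≈ 2170 K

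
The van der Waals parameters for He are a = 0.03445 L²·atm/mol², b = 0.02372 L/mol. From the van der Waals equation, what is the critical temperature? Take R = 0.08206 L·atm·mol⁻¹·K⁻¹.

For a van der Waals gas, T_c = 8a/(27Rb).
T_c = 8×0.03445/(27×0.08206×0.02372) = 0.27560/0.052555 = 5.244 K

T_c ≈ 5.244 K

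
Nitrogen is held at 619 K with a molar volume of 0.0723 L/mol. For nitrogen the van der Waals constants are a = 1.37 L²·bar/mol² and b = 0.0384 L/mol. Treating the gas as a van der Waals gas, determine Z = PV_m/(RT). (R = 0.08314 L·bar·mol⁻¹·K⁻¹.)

P = RT/(V_m − b) − a/V_m² = (0.08314)(619)/(0.0723 − 0.0384) − 1.37/(0.0723)²
  = 51.464/0.033900 − 262.09 = 1518.1 − 262.09 = 1256.0 bar
Z = PV_m/(RT) = (1256.0)(0.0723)/((0.08314)(619)) = 90.809/51.464 = 1.765

Z ≈ 1.765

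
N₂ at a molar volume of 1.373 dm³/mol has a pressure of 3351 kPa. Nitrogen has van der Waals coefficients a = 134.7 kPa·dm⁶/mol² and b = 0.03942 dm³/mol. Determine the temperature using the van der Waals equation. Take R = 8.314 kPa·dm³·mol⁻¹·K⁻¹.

T ≈ 549.0 K

T = (P + a/V_m²)(V_m − b)/R
P + a/V_m² = 3351 + 134.7/(1.373)² = 3422.5 kPa
V_m − b = 1.373 − 0.03942 = 1.3336 dm³/mol
T = (3422.5)(1.3336)/8.314 = 549.0 K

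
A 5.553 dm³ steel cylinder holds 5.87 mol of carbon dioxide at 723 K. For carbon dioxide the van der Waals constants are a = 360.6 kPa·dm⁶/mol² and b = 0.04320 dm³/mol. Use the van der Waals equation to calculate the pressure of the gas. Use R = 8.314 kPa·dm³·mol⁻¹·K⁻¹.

P ≈ 6255 kPa

P = nRT/(V − nb) − a n²/V²
nRT/(V − nb) = (5.87)(8.314)(723)/(5.553 − 5.87×0.04320) = 35285/5.2994 = 6658.3 kPa
a n²/V² = (360.6)(5.87)²/(5.553)² = 402.95 kPa
P = 6658.3 − 402.95 = 6255 kPa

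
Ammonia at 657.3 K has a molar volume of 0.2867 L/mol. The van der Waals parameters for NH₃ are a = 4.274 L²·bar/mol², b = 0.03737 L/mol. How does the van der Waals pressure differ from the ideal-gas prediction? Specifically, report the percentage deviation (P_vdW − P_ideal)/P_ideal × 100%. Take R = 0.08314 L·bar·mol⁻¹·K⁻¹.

-12.29 %

Ideal: P_ideal = RT/V_m = (0.08314)(657.3)/0.2867 = 190.610 bar
vdW: P = RT/(V_m − b) − a/V_m² = 54.6479/0.249330 − 4.274/0.0821969 = 219.179 − 51.9971 = 167.182 bar
% deviation = (167.182 − 190.610)/190.610 × 100% = -12.29%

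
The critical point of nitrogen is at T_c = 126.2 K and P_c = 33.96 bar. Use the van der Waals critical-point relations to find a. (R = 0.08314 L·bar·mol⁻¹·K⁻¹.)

a ≈ 1.368 L²·bar/mol²

From T_c = 8a/(27Rb) and P_c = a/(27b²): a = 27 R² T_c²/(64 P_c).
a = 27×(0.08314)²×(126.2)²/(64×33.96) = 2972.4/2173.4 = 1.368 L²·bar/mol²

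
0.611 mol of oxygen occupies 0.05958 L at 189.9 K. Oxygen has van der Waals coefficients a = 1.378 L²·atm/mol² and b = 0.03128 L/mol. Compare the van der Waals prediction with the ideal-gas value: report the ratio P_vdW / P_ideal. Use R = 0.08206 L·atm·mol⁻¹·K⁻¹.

P_vdW / P_ideal ≈ 0.5654

Ideal: P_ideal = nRT/V = (0.611)(0.08206)(189.9)/0.05958 = 159.808 atm
vdW: P = nRT/(V − nb) − a n²/V² = 9.52133/0.0404679 − 0.514436/0.00354978 = 235.281 − 144.921 = 90.360 atm
Ratio = 90.360/159.808 = 0.5654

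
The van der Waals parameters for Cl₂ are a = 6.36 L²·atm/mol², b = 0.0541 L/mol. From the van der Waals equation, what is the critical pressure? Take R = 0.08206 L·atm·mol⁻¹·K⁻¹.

For a van der Waals gas, P_c = a/(27b²).
P_c = 6.36/(27×(0.0541)²) = 6.36/0.079024 = 80.48 atm

P_c ≈ 80.48 atm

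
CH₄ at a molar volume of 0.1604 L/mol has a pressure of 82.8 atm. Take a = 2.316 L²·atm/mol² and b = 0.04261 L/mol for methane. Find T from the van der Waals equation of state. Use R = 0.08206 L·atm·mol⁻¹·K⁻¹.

T = (P + a/V_m²)(V_m − b)/R
P + a/V_m² = 82.8 + 2.316/(0.1604)² = 172.82 atm
V_m − b = 0.1604 − 0.04261 = 0.11779 L/mol
T = (172.82)(0.11779)/0.08206 = 248.1 K

T ≈ 248.1 K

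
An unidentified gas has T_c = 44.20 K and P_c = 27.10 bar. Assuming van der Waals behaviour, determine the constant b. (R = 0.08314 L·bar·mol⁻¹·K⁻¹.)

From T_c = 8a/(27Rb) and P_c = a/(27b²): b = R T_c/(8 P_c).
b = (0.08314)(44.20)/(8×27.10) = 3.6748/216.80 = 0.01695 L/mol

b ≈ 0.01695 L/mol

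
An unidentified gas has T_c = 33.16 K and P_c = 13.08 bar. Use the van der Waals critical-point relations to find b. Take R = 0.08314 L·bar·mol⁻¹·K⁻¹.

b ≈ 0.02635 L/mol

From T_c = 8a/(27Rb) and P_c = a/(27b²): b = R T_c/(8 P_c).
b = (0.08314)(33.16)/(8×13.08) = 2.7569/104.64 = 0.02635 L/mol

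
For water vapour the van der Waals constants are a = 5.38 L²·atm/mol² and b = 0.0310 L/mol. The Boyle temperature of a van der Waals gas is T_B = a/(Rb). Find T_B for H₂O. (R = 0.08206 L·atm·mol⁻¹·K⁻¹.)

For a van der Waals gas the second virial coefficient B₂ = b − a/(RT) vanishes at T_B = a/(Rb).
T_B = 5.38/(0.08206×0.0310) = 5.38/0.0025439 = 2115 K

T_B ≈ 2115 K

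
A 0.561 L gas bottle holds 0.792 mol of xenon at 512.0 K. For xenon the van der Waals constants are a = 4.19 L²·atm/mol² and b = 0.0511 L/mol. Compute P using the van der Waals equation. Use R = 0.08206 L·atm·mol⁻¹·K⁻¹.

P = nRT/(V − nb) − a n²/V²
nRT/(V − nb) = (0.792)(0.08206)(512.0)/(0.561 − 0.792×0.0511) = 33.276/0.52053 = 63.927 atm
a n²/V² = (4.19)(0.792)²/(0.561)² = 8.3510 atm
P = 63.927 − 8.3510 = 55.58 atm

P ≈ 55.58 atm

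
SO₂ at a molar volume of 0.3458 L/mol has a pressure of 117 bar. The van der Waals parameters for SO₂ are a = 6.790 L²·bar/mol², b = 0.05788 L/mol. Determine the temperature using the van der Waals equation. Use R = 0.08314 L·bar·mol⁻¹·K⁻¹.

T = (P + a/V_m²)(V_m − b)/R
P + a/V_m² = 117 + 6.790/(0.3458)² = 173.78 bar
V_m − b = 0.3458 − 0.05788 = 0.28792 L/mol
T = (173.78)(0.28792)/0.08314 = 601.8 K

T ≈ 601.8 K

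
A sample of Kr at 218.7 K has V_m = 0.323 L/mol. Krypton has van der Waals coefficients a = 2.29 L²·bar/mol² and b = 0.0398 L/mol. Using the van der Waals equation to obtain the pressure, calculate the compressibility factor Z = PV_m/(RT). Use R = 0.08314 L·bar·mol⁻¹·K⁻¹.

Z ≈ 0.7506

P = RT/(V_m − b) − a/V_m² = (0.08314)(218.7)/(0.323 − 0.0398) − 2.29/(0.323)²
  = 18.183/0.28320 − 21.950 = 64.206 − 21.950 = 42.256 bar
Z = PV_m/(RT) = (42.256)(0.323)/((0.08314)(218.7)) = 13.649/18.183 = 0.7506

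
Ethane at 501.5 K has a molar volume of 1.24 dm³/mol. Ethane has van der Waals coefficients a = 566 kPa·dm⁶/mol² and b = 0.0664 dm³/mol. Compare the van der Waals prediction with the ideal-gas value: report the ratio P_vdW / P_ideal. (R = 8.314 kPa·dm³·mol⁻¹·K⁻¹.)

Ideal: P_ideal = RT/V_m = (8.314)(501.5)/1.24 = 3362.48 kPa
vdW: P = RT/(V_m − b) − a/V_m² = 4169.47/1.17360 − 566/1.53760 = 3552.72 − 368.106 = 3184.61 kPa
Ratio = 3184.61/3362.48 = 0.9471

P_vdW / P_ideal ≈ 0.9471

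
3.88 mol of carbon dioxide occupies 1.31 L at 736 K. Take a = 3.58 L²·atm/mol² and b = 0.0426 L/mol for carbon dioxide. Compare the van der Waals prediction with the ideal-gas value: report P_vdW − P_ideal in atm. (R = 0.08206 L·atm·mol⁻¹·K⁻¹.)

ΔP ≈ -5.58 atm

Ideal: P_ideal = nRT/V = (3.88)(0.08206)(736)/1.31 = 178.883 atm
vdW: P = nRT/(V − nb) − a n²/V² = 234.337/1.14471 − 53.8948/1.71610 = 204.713 − 31.4054 = 173.308 atm
ΔP = 173.308 − 178.883 = -5.58 atm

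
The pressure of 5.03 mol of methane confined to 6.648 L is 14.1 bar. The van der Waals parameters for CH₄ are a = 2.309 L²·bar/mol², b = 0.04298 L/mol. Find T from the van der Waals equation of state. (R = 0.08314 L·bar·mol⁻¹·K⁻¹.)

T = (P + a n²/V²)(V − nb)/(nR)
P + a n²/V² = 14.1 + (2.309)(5.03)²/(6.648)² = 15.422 bar
V − nb = 6.648 − (5.03)(0.04298) = 6.4318 L
T = (15.422)(6.4318)/((5.03)(0.08314)) = 237.2 K

T ≈ 237.2 K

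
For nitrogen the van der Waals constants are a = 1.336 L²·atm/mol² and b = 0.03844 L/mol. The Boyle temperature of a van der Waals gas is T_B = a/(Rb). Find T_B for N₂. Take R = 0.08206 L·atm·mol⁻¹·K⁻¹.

For a van der Waals gas the second virial coefficient B₂ = b − a/(RT) vanishes at T_B = a/(Rb).
T_B = 1.336/(0.08206×0.03844) = 1.336/0.0031544 = 423.5 K

T_B ≈ 423.5 K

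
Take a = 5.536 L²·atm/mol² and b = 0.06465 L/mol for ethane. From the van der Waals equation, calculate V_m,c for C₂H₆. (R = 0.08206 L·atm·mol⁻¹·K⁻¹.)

For a van der Waals gas, V_m,c = 3b.
V_m,c = 3×0.06465 = 0.1940 L/mol

V_m,c ≈ 0.1940 L/mol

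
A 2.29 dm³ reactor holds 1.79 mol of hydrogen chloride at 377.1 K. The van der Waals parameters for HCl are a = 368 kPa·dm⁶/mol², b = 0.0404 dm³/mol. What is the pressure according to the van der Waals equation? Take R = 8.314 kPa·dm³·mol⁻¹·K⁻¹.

P ≈ 2306 kPa

P = nRT/(V − nb) − a n²/V²
nRT/(V − nb) = (1.79)(8.314)(377.1)/(2.29 − 1.79×0.0404) = 5612.0/2.2177 = 2530.5 kPa
a n²/V² = (368)(1.79)²/(2.29)² = 224.84 kPa
P = 2530.5 − 224.84 = 2306 kPa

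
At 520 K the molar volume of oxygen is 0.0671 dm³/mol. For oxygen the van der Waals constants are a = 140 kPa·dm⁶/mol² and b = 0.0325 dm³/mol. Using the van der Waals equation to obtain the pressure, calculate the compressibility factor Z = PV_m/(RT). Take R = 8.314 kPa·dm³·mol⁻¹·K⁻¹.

P = RT/(V_m − b) − a/V_m² = (8.314)(520)/(0.0671 − 0.0325) − 140/(0.0671)²
  = 4323.3/0.034600 − 31094 = 124951 − 31094 = 93857 kPa
Z = PV_m/(RT) = (93857)(0.0671)/((8.314)(520)) = 6297.8/4323.3 = 1.457

Z ≈ 1.457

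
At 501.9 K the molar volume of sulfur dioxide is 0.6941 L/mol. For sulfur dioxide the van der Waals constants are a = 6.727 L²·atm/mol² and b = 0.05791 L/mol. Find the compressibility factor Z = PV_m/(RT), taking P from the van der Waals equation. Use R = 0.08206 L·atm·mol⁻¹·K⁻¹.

Z ≈ 0.8557

P = RT/(V_m − b) − a/V_m² = (0.08206)(501.9)/(0.6941 − 0.05791) − 6.727/(0.6941)²
  = 41.186/0.63619 − 13.963 = 64.739 − 13.963 = 50.776 atm
Z = PV_m/(RT) = (50.776)(0.6941)/((0.08206)(501.9)) = 35.244/41.186 = 0.8557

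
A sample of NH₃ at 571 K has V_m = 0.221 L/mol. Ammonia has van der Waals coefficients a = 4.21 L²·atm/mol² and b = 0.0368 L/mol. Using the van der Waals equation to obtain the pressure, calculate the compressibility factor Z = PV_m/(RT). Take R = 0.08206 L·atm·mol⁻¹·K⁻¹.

Z ≈ 0.7932

P = RT/(V_m − b) − a/V_m² = (0.08206)(571)/(0.221 − 0.0368) − 4.21/(0.221)²
  = 46.856/0.18420 − 86.198 = 254.38 − 86.198 = 168.18 atm
Z = PV_m/(RT) = (168.18)(0.221)/((0.08206)(571)) = 37.168/46.856 = 0.7932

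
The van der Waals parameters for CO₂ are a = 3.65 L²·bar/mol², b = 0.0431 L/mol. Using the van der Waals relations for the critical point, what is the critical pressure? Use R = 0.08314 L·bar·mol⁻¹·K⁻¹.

P_c ≈ 72.77 bar

For a van der Waals gas, P_c = a/(27b²).
P_c = 3.65/(27×(0.0431)²) = 3.65/0.050155 = 72.77 bar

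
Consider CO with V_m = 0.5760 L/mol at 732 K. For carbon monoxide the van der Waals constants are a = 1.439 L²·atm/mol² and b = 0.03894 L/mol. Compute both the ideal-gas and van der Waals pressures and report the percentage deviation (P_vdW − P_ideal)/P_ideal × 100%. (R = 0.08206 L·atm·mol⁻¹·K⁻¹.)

3.09 %

Ideal: P_ideal = RT/V_m = (0.08206)(732)/0.5760 = 104.285 atm
vdW: P = RT/(V_m − b) − a/V_m² = 60.0679/0.537060 − 1.439/0.331776 = 111.846 − 4.33726 = 107.509 atm
% deviation = (107.509 − 104.285)/104.285 × 100% = 3.09%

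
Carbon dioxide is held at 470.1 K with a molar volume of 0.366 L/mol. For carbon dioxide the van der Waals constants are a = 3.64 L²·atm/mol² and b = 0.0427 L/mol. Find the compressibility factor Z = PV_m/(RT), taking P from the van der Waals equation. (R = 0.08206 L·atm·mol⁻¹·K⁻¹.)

Z ≈ 0.8743

P = RT/(V_m − b) − a/V_m² = (0.08206)(470.1)/(0.366 − 0.0427) − 3.64/(0.366)²
  = 38.576/0.32330 − 27.173 = 119.32 − 27.173 = 92.15 atm
Z = PV_m/(RT) = (92.15)(0.366)/((0.08206)(470.1)) = 33.727/38.576 = 0.8743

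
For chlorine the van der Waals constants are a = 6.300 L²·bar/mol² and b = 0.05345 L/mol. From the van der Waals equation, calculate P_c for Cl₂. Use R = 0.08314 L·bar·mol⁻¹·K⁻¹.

P_c ≈ 81.67 bar

For a van der Waals gas, P_c = a/(27b²).
P_c = 6.300/(27×(0.05345)²) = 6.300/0.077136 = 81.67 bar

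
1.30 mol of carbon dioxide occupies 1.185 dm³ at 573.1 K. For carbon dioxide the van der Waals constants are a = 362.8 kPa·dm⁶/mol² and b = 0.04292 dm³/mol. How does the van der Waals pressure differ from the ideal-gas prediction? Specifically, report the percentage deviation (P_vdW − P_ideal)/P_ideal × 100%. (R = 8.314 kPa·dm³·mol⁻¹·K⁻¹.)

-3.41 %

Ideal: P_ideal = nRT/V = (1.30)(8.314)(573.1)/1.185 = 5227.16 kPa
vdW: P = nRT/(V − nb) − a n²/V² = 6194.18/1.12920 − 613.132/1.40423 = 5485.46 − 436.632 = 5048.83 kPa
% deviation = (5048.83 − 5227.16)/5227.16 × 100% = -3.41%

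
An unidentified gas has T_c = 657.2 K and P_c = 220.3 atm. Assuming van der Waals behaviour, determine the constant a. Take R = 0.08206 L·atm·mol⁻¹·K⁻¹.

a ≈ 5.570 L²·atm/mol²

From T_c = 8a/(27Rb) and P_c = a/(27b²): a = 27 R² T_c²/(64 P_c).
a = 27×(0.08206)²×(657.2)²/(64×220.3) = 78528/14099 = 5.570 L²·atm/mol²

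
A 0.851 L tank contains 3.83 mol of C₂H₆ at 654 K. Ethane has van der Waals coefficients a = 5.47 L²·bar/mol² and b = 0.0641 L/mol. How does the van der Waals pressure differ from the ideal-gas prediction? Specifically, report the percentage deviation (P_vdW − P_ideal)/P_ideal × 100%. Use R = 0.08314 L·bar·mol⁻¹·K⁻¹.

Ideal: P_ideal = nRT/V = (3.83)(0.08314)(654)/0.851 = 244.713 bar
vdW: P = nRT/(V − nb) − a n²/V² = 208.251/0.605497 − 80.2389/0.724201 = 343.934 − 110.796 = 233.138 bar
% deviation = (233.138 − 244.713)/244.713 × 100% = -4.73%

-4.73 %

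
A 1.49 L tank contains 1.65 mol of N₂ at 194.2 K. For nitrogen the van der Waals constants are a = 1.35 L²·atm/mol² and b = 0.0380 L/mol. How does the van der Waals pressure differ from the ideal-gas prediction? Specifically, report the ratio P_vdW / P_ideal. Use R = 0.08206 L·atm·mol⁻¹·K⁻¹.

Ideal: P_ideal = nRT/V = (1.65)(0.08206)(194.2)/1.49 = 17.6473 atm
vdW: P = nRT/(V − nb) − a n²/V² = 26.2945/1.42730 − 3.67538/2.22010 = 18.4225 − 1.65550 = 16.7670 atm
Ratio = 16.7670/17.6473 = 0.9501

P_vdW / P_ideal ≈ 0.9501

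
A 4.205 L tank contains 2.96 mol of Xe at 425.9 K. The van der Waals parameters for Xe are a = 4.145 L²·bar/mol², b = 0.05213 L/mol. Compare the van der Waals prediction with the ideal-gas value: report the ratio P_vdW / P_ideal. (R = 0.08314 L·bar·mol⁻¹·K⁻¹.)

P_vdW / P_ideal ≈ 0.9557

Ideal: P_ideal = nRT/V = (2.96)(0.08314)(425.9)/4.205 = 24.9255 bar
vdW: P = nRT/(V − nb) − a n²/V² = 104.812/4.05070 − 36.3168/17.6820 = 25.8750 − 2.05389 = 23.8211 bar
Ratio = 23.8211/24.9255 = 0.9557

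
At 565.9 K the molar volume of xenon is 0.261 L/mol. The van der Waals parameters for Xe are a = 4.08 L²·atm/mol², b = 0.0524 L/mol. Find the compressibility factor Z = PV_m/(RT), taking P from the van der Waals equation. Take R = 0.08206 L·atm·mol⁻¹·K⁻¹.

P = RT/(V_m − b) − a/V_m² = (0.08206)(565.9)/(0.261 − 0.0524) − 4.08/(0.261)²
  = 46.438/0.20860 − 59.893 = 222.62 − 59.893 = 162.73 atm
Z = PV_m/(RT) = (162.73)(0.261)/((0.08206)(565.9)) = 42.473/46.438 = 0.9146

Z ≈ 0.9146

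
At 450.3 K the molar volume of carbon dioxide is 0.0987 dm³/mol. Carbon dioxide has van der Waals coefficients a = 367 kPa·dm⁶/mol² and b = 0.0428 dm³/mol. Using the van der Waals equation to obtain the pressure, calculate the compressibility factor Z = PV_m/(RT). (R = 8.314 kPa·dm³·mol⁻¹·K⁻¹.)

P = RT/(V_m − b) − a/V_m² = (8.314)(450.3)/(0.0987 − 0.0428) − 367/(0.0987)²
  = 3743.8/0.055900 − 37673 = 66973 − 37673 = 29300 kPa
Z = PV_m/(RT) = (29300)(0.0987)/((8.314)(450.3)) = 2891.9/3743.8 = 0.7725

Z ≈ 0.7725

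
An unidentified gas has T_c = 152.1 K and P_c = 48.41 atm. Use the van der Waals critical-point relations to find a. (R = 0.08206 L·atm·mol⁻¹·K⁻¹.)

a ≈ 1.358 L²·atm/mol²

From T_c = 8a/(27Rb) and P_c = a/(27b²): a = 27 R² T_c²/(64 P_c).
a = 27×(0.08206)²×(152.1)²/(64×48.41) = 4206.2/3098.2 = 1.358 L²·atm/mol²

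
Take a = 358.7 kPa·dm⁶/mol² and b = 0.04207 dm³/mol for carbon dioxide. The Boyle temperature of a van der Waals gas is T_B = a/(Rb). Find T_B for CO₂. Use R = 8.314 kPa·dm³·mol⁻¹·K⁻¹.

For a van der Waals gas the second virial coefficient B₂ = b − a/(RT) vanishes at T_B = a/(Rb).
T_B = 358.7/(8.314×0.04207) = 358.7/0.34977 = 1026 K

T_B ≈ 1026 K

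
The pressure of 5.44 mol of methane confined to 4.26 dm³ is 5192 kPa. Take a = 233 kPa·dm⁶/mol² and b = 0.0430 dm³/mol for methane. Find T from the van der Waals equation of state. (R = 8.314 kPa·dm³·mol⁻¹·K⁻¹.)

T = (P + a n²/V²)(V − nb)/(nR)
P + a n²/V² = 5192 + (233)(5.44)²/(4.26)² = 5572.0 kPa
V − nb = 4.26 − (5.44)(0.0430) = 4.0261 dm³
T = (5572.0)(4.0261)/((5.44)(8.314)) = 496.0 K

T ≈ 496.0 K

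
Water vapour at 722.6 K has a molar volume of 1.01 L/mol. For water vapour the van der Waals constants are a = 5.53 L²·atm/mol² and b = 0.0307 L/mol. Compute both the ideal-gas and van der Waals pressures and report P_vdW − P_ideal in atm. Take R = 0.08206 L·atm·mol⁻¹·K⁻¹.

Ideal: P_ideal = RT/V_m = (0.08206)(722.6)/1.01 = 58.7095 atm
vdW: P = RT/(V_m − b) − a/V_m² = 59.2966/0.979300 − 5.53/1.02010 = 60.5500 − 5.42104 = 55.1290 atm
ΔP = 55.1290 − 58.7095 = -3.581 atm

ΔP ≈ -3.581 atm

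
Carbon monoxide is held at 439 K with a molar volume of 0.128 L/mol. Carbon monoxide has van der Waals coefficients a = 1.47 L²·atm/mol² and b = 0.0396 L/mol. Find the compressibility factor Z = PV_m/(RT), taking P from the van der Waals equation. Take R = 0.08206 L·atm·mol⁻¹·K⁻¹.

P = RT/(V_m − b) − a/V_m² = (0.08206)(439)/(0.128 − 0.0396) − 1.47/(0.128)²
  = 36.024/0.088400 − 89.722 = 407.51 − 89.722 = 317.79 atm
Z = PV_m/(RT) = (317.79)(0.128)/((0.08206)(439)) = 40.677/36.024 = 1.129

Z ≈ 1.129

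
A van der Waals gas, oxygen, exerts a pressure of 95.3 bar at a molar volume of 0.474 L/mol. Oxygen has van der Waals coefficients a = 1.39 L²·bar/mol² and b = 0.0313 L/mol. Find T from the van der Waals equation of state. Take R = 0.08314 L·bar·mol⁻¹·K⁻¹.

T = (P + a/V_m²)(V_m − b)/R
P + a/V_m² = 95.3 + 1.39/(0.474)² = 101.49 bar
V_m − b = 0.474 − 0.0313 = 0.44270 L/mol
T = (101.49)(0.44270)/0.08314 = 540.4 K

T ≈ 540.4 K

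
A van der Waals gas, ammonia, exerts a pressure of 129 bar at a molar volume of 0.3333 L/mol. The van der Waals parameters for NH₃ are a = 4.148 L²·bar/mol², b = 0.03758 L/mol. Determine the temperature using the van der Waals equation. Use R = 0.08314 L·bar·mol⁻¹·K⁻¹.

T ≈ 591.7 K

T = (P + a/V_m²)(V_m − b)/R
P + a/V_m² = 129 + 4.148/(0.3333)² = 166.34 bar
V_m − b = 0.3333 − 0.03758 = 0.29572 L/mol
T = (166.34)(0.29572)/0.08314 = 591.7 K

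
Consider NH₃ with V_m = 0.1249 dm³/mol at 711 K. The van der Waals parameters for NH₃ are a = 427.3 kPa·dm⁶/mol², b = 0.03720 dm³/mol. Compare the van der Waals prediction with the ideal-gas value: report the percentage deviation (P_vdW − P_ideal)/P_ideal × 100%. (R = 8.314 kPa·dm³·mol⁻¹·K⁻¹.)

Ideal: P_ideal = RT/V_m = (8.314)(711)/0.1249 = 47327.9 kPa
vdW: P = RT/(V_m − b) − a/V_m² = 5911.25/0.0877000 − 427.3/0.0156000 = 67403.1 − 27391.0 = 40012.1 kPa
% deviation = (40012.1 − 47327.9)/47327.9 × 100% = -15.46%

-15.46 %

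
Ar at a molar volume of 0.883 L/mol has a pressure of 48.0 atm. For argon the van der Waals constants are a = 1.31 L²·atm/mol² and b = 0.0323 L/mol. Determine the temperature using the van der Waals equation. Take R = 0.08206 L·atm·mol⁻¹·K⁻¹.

T = (P + a/V_m²)(V_m − b)/R
P + a/V_m² = 48.0 + 1.31/(0.883)² = 49.680 atm
V_m − b = 0.883 − 0.0323 = 0.85070 L/mol
T = (49.680)(0.85070)/0.08206 = 515.0 K

T ≈ 515.0 K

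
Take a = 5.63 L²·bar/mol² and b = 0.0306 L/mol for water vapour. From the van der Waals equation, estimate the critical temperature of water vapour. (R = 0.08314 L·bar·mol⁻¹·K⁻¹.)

For a van der Waals gas, T_c = 8a/(27Rb).
T_c = 8×5.63/(27×0.08314×0.0306) = 45.040/0.068690 = 655.7 K

T_c ≈ 655.7 K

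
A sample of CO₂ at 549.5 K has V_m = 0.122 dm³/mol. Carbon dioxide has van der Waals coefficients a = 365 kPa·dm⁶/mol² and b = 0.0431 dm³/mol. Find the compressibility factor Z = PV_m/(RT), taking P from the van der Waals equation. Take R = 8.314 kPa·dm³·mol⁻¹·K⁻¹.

P = RT/(V_m − b) − a/V_m² = (8.314)(549.5)/(0.122 − 0.0431) − 365/(0.122)²
  = 4568.5/0.078900 − 24523 = 57902 − 24523 = 33379 kPa
Z = PV_m/(RT) = (33379)(0.122)/((8.314)(549.5)) = 4072.2/4568.5 = 0.8914

Z ≈ 0.8914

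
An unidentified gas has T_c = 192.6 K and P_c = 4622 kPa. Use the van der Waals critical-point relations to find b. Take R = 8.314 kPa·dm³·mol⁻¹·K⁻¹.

b ≈ 0.04331 dm³/mol

From T_c = 8a/(27Rb) and P_c = a/(27b²): b = R T_c/(8 P_c).
b = (8.314)(192.6)/(8×4622) = 1601.3/36976 = 0.04331 dm³/mol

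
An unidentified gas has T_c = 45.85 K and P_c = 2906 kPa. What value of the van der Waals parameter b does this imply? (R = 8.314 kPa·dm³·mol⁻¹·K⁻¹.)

b ≈ 0.01640 dm³/mol

From T_c = 8a/(27Rb) and P_c = a/(27b²): b = R T_c/(8 P_c).
b = (8.314)(45.85)/(8×2906) = 381.20/23248 = 0.01640 dm³/mol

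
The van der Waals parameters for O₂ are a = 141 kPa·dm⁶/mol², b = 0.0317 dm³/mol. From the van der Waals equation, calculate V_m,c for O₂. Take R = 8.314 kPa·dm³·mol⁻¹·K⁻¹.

V_m,c ≈ 0.09510 dm³/mol

For a van der Waals gas, V_m,c = 3b.
V_m,c = 3×0.0317 = 0.09510 dm³/mol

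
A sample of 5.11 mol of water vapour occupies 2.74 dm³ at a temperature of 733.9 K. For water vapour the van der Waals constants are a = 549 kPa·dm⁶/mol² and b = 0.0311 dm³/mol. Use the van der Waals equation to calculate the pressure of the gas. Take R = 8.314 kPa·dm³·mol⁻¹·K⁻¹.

P = nRT/(V − nb) − a n²/V²
nRT/(V − nb) = (5.11)(8.314)(733.9)/(2.74 − 5.11×0.0311) = 31179/2.5811 = 12080 kPa
a n²/V² = (549)(5.11)²/(2.74)² = 1909.5 kPa
P = 12080 − 1909.5 = 10171 kPa

P ≈ 10171 kPa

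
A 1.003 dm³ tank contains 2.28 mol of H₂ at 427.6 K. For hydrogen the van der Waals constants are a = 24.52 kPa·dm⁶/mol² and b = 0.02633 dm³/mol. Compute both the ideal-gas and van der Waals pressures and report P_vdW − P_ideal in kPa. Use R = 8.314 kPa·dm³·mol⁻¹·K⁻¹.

ΔP ≈ 387.8 kPa

Ideal: P_ideal = nRT/V = (2.28)(8.314)(427.6)/1.003 = 8081.31 kPa
vdW: P = nRT/(V − nb) − a n²/V² = 8105.55/0.942968 − 127.465/1.00601 = 8595.78 − 126.704 = 8469.08 kPa
ΔP = 8469.08 − 8081.31 = 387.8 kPa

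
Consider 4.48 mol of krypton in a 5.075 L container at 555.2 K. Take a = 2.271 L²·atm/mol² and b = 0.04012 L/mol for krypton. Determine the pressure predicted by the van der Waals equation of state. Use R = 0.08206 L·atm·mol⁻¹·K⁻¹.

P ≈ 39.93 atm

P = nRT/(V − nb) − a n²/V²
nRT/(V − nb) = (4.48)(0.08206)(555.2)/(5.075 − 4.48×0.04012) = 204.11/4.8953 = 41.695 atm
a n²/V² = (2.271)(4.48)²/(5.075)² = 1.7697 atm
P = 41.695 − 1.7697 = 39.93 atm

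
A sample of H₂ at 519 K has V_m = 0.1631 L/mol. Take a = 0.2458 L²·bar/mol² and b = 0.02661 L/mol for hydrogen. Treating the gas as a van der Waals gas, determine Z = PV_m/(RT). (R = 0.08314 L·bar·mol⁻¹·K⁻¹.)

Z ≈ 1.160

P = RT/(V_m − b) − a/V_m² = (0.08314)(519)/(0.1631 − 0.02661) − 0.2458/(0.1631)²
  = 43.150/0.13649 − 9.2400 = 316.14 − 9.2400 = 306.90 bar
Z = PV_m/(RT) = (306.90)(0.1631)/((0.08314)(519)) = 50.055/43.150 = 1.160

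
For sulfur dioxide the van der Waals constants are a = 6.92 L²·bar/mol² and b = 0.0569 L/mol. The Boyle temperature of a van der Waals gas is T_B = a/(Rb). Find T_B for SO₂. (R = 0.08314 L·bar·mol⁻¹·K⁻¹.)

For a van der Waals gas the second virial coefficient B₂ = b − a/(RT) vanishes at T_B = a/(Rb).
T_B = 6.92/(0.08314×0.0569) = 6.92/0.0047307 = 1463 K

T_B ≈ 1463 K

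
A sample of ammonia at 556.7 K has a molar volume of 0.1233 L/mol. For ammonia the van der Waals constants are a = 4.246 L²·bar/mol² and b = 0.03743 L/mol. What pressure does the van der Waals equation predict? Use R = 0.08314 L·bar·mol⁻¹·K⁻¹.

P ≈ 259.7 bar

P = RT/(V_m − b) − a/V_m²
RT/(V_m − b) = (0.08314)(556.7)/(0.1233 − 0.03743) = 46.284/0.085870 = 539.00 bar
a/V_m² = 4.246/(0.1233)² = 279.29 bar
P = 539.00 − 279.29 = 259.7 bar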